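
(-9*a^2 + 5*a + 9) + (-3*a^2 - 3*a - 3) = -12*a^2 + 2*a + 6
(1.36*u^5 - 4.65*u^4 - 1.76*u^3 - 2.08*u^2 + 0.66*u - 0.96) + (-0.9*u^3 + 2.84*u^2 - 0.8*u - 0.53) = 1.36*u^5 - 4.65*u^4 - 2.66*u^3 + 0.76*u^2 - 0.14*u - 1.49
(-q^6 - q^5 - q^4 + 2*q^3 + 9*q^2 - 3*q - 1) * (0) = 0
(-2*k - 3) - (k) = -3*k - 3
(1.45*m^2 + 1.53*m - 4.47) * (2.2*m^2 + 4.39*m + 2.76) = 3.19*m^4 + 9.7315*m^3 + 0.8847*m^2 - 15.4005*m - 12.3372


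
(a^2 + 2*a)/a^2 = (a + 2)/a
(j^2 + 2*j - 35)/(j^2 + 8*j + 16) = (j^2 + 2*j - 35)/(j^2 + 8*j + 16)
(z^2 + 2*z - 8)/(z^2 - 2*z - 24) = (z - 2)/(z - 6)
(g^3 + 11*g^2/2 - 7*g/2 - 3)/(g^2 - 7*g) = (2*g^3 + 11*g^2 - 7*g - 6)/(2*g*(g - 7))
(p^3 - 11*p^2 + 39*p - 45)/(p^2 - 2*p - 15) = (p^2 - 6*p + 9)/(p + 3)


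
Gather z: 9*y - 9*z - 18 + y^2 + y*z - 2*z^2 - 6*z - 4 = y^2 + 9*y - 2*z^2 + z*(y - 15) - 22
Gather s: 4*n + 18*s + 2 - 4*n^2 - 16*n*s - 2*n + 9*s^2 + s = -4*n^2 + 2*n + 9*s^2 + s*(19 - 16*n) + 2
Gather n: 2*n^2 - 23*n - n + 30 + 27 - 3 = 2*n^2 - 24*n + 54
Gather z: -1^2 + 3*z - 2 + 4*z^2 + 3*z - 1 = 4*z^2 + 6*z - 4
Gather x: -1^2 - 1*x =-x - 1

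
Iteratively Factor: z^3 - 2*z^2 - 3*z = (z - 3)*(z^2 + z) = z*(z - 3)*(z + 1)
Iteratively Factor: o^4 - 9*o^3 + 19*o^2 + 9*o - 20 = (o - 1)*(o^3 - 8*o^2 + 11*o + 20) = (o - 5)*(o - 1)*(o^2 - 3*o - 4) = (o - 5)*(o - 1)*(o + 1)*(o - 4)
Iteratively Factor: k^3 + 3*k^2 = (k)*(k^2 + 3*k) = k^2*(k + 3)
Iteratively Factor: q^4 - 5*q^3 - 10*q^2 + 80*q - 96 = (q - 3)*(q^3 - 2*q^2 - 16*q + 32) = (q - 4)*(q - 3)*(q^2 + 2*q - 8) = (q - 4)*(q - 3)*(q - 2)*(q + 4)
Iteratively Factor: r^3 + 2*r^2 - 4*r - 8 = (r + 2)*(r^2 - 4) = (r - 2)*(r + 2)*(r + 2)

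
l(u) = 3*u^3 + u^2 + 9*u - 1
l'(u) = 9*u^2 + 2*u + 9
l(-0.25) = -3.23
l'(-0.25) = 9.06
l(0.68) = 6.53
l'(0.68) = 14.52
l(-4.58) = -309.46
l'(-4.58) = 188.63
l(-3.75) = -178.89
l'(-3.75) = 128.06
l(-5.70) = -575.39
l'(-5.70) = 290.01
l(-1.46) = -21.34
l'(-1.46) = 25.26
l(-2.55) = -67.19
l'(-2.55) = 62.42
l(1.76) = 34.29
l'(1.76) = 40.40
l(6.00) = 737.00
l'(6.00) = 345.00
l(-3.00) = -100.00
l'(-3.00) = 84.00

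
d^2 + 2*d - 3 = (d - 1)*(d + 3)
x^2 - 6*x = x*(x - 6)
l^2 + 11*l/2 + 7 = (l + 2)*(l + 7/2)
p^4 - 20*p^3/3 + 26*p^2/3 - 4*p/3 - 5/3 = (p - 5)*(p - 1)^2*(p + 1/3)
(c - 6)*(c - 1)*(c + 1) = c^3 - 6*c^2 - c + 6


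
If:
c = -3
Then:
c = -3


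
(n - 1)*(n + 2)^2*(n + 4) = n^4 + 7*n^3 + 12*n^2 - 4*n - 16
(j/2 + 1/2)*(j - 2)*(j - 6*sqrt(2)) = j^3/2 - 3*sqrt(2)*j^2 - j^2/2 - j + 3*sqrt(2)*j + 6*sqrt(2)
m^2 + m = m*(m + 1)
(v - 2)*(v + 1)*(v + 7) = v^3 + 6*v^2 - 9*v - 14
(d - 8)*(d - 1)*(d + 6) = d^3 - 3*d^2 - 46*d + 48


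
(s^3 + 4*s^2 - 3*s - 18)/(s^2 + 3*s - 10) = (s^2 + 6*s + 9)/(s + 5)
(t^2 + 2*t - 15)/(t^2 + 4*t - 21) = (t + 5)/(t + 7)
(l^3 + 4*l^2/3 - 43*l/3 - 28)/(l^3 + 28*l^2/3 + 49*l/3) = (l^2 - l - 12)/(l*(l + 7))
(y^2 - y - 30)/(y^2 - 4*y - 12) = (y + 5)/(y + 2)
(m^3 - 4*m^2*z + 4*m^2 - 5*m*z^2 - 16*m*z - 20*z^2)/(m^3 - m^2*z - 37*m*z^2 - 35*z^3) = (-m^2 + 5*m*z - 4*m + 20*z)/(-m^2 + 2*m*z + 35*z^2)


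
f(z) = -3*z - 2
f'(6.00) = -3.00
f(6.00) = -20.00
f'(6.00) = -3.00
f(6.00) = -20.00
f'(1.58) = -3.00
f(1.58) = -6.74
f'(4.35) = -3.00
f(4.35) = -15.05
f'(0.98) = -3.00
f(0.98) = -4.94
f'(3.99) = -3.00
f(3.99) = -13.97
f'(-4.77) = -3.00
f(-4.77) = 12.31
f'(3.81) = -3.00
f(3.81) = -13.43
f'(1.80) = -3.00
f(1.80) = -7.40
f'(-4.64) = -3.00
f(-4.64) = 11.92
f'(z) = -3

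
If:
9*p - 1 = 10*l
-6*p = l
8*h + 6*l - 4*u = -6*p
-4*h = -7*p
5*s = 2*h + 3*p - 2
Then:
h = 7/276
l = -2/23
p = 1/69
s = -263/690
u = -4/69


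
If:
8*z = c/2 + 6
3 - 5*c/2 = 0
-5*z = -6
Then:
No Solution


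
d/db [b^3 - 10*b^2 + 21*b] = 3*b^2 - 20*b + 21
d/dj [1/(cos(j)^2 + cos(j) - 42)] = (2*cos(j) + 1)*sin(j)/(cos(j)^2 + cos(j) - 42)^2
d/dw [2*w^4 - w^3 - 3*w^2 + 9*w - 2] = 8*w^3 - 3*w^2 - 6*w + 9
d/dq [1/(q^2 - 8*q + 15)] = 2*(4 - q)/(q^2 - 8*q + 15)^2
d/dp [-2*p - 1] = -2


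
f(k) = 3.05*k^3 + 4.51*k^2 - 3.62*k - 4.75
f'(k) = 9.15*k^2 + 9.02*k - 3.62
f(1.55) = 11.83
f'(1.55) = 32.34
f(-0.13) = -4.21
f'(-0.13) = -4.64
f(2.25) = 44.68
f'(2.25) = 63.00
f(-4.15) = -130.05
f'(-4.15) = 116.53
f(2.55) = 65.92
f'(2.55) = 78.88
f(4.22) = 289.50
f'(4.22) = 197.39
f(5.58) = 645.39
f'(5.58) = 331.61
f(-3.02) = -36.69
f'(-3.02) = 52.59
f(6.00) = 794.69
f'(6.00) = 379.90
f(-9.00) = -1830.31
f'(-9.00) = 656.35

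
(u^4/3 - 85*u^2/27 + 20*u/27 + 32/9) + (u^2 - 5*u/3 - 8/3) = u^4/3 - 58*u^2/27 - 25*u/27 + 8/9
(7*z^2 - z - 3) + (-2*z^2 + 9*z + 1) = 5*z^2 + 8*z - 2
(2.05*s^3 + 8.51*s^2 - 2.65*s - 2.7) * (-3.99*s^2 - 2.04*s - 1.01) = -8.1795*s^5 - 38.1369*s^4 - 8.8574*s^3 + 7.5839*s^2 + 8.1845*s + 2.727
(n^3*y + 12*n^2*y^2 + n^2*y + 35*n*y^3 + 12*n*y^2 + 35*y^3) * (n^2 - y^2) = n^5*y + 12*n^4*y^2 + n^4*y + 34*n^3*y^3 + 12*n^3*y^2 - 12*n^2*y^4 + 34*n^2*y^3 - 35*n*y^5 - 12*n*y^4 - 35*y^5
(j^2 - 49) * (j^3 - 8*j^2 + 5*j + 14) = j^5 - 8*j^4 - 44*j^3 + 406*j^2 - 245*j - 686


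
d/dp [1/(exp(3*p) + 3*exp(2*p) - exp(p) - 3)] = (-3*exp(2*p) - 6*exp(p) + 1)*exp(p)/(exp(3*p) + 3*exp(2*p) - exp(p) - 3)^2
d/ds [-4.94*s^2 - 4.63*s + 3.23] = -9.88*s - 4.63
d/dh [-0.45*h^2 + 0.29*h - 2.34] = 0.29 - 0.9*h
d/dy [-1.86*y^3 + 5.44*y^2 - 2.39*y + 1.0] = -5.58*y^2 + 10.88*y - 2.39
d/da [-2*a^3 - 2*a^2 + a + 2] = -6*a^2 - 4*a + 1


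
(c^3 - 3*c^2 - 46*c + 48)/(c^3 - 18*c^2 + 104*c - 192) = (c^2 + 5*c - 6)/(c^2 - 10*c + 24)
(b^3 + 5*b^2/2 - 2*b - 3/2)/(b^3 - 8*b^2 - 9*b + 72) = (2*b^2 - b - 1)/(2*(b^2 - 11*b + 24))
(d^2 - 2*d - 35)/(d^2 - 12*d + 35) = (d + 5)/(d - 5)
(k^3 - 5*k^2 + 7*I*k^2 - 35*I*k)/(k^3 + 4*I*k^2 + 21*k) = (k - 5)/(k - 3*I)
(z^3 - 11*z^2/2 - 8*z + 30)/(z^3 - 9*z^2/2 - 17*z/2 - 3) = (2*z^2 + z - 10)/(2*z^2 + 3*z + 1)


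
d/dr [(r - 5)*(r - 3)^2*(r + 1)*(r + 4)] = 5*r^4 - 24*r^3 - 36*r^2 + 212*r - 69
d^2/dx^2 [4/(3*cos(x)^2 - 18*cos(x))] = 2*(-2*(1 - cos(2*x))^2 - 45*cos(x) - 38*cos(2*x) + 9*cos(3*x) + 114)/(3*(cos(x) - 6)^3*cos(x)^3)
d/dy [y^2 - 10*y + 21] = 2*y - 10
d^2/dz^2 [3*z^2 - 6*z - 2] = 6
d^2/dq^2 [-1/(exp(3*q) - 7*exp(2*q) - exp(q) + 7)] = (-2*(-3*exp(2*q) + 14*exp(q) + 1)^2*exp(q) + (9*exp(2*q) - 28*exp(q) - 1)*(exp(3*q) - 7*exp(2*q) - exp(q) + 7))*exp(q)/(exp(3*q) - 7*exp(2*q) - exp(q) + 7)^3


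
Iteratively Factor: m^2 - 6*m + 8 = (m - 4)*(m - 2)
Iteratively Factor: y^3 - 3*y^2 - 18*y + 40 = (y - 5)*(y^2 + 2*y - 8) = (y - 5)*(y - 2)*(y + 4)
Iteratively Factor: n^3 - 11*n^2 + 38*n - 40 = (n - 5)*(n^2 - 6*n + 8) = (n - 5)*(n - 2)*(n - 4)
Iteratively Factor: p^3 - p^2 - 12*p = (p - 4)*(p^2 + 3*p) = (p - 4)*(p + 3)*(p)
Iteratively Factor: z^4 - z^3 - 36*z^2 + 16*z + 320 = (z + 4)*(z^3 - 5*z^2 - 16*z + 80) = (z - 4)*(z + 4)*(z^2 - z - 20) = (z - 4)*(z + 4)^2*(z - 5)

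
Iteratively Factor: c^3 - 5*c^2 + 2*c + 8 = (c - 4)*(c^2 - c - 2) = (c - 4)*(c + 1)*(c - 2)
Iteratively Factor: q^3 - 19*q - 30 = (q + 2)*(q^2 - 2*q - 15) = (q - 5)*(q + 2)*(q + 3)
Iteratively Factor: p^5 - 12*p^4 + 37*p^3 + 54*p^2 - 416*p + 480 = (p - 2)*(p^4 - 10*p^3 + 17*p^2 + 88*p - 240) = (p - 4)*(p - 2)*(p^3 - 6*p^2 - 7*p + 60) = (p - 4)^2*(p - 2)*(p^2 - 2*p - 15) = (p - 4)^2*(p - 2)*(p + 3)*(p - 5)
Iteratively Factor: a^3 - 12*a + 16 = (a - 2)*(a^2 + 2*a - 8) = (a - 2)*(a + 4)*(a - 2)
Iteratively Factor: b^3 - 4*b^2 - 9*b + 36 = (b - 4)*(b^2 - 9) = (b - 4)*(b + 3)*(b - 3)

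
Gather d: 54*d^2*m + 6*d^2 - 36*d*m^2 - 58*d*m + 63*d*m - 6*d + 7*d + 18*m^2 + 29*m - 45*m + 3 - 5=d^2*(54*m + 6) + d*(-36*m^2 + 5*m + 1) + 18*m^2 - 16*m - 2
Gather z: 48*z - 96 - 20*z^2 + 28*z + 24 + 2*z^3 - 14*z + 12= 2*z^3 - 20*z^2 + 62*z - 60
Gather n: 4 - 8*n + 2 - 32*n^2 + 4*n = -32*n^2 - 4*n + 6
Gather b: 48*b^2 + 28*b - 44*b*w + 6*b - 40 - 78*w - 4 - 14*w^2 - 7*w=48*b^2 + b*(34 - 44*w) - 14*w^2 - 85*w - 44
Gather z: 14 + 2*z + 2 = 2*z + 16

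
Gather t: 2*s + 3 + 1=2*s + 4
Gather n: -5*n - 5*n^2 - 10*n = -5*n^2 - 15*n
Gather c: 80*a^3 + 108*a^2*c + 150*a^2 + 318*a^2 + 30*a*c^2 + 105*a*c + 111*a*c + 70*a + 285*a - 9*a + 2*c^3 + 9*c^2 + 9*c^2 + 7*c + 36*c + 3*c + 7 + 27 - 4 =80*a^3 + 468*a^2 + 346*a + 2*c^3 + c^2*(30*a + 18) + c*(108*a^2 + 216*a + 46) + 30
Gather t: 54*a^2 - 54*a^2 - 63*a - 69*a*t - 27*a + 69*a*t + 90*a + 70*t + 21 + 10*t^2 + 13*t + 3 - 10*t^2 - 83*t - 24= 0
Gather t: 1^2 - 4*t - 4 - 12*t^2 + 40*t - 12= -12*t^2 + 36*t - 15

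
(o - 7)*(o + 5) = o^2 - 2*o - 35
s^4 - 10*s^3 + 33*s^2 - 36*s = s*(s - 4)*(s - 3)^2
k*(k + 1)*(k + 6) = k^3 + 7*k^2 + 6*k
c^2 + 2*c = c*(c + 2)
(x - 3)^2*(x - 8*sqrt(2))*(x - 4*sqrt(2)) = x^4 - 12*sqrt(2)*x^3 - 6*x^3 + 73*x^2 + 72*sqrt(2)*x^2 - 384*x - 108*sqrt(2)*x + 576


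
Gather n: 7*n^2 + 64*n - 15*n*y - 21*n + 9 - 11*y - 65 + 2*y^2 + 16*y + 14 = 7*n^2 + n*(43 - 15*y) + 2*y^2 + 5*y - 42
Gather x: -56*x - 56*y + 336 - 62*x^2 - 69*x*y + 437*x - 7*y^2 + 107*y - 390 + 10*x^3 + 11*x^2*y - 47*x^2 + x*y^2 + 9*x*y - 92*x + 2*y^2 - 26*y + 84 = 10*x^3 + x^2*(11*y - 109) + x*(y^2 - 60*y + 289) - 5*y^2 + 25*y + 30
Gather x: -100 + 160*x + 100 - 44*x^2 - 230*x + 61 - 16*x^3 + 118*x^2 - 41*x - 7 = -16*x^3 + 74*x^2 - 111*x + 54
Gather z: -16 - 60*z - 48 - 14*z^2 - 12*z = -14*z^2 - 72*z - 64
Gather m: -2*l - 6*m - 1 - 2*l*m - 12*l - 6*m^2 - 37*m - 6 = -14*l - 6*m^2 + m*(-2*l - 43) - 7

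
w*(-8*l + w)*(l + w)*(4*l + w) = -32*l^3*w - 36*l^2*w^2 - 3*l*w^3 + w^4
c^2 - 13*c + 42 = (c - 7)*(c - 6)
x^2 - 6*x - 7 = (x - 7)*(x + 1)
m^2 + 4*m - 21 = (m - 3)*(m + 7)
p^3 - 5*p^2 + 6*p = p*(p - 3)*(p - 2)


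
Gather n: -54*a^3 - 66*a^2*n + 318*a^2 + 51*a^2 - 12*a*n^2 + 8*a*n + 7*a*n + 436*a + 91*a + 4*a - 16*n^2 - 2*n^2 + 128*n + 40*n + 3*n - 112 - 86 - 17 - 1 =-54*a^3 + 369*a^2 + 531*a + n^2*(-12*a - 18) + n*(-66*a^2 + 15*a + 171) - 216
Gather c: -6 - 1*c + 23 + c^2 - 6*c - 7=c^2 - 7*c + 10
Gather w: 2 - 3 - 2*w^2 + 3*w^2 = w^2 - 1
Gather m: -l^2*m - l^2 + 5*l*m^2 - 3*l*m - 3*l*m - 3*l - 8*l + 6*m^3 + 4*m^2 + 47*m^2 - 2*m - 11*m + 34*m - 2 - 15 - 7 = -l^2 - 11*l + 6*m^3 + m^2*(5*l + 51) + m*(-l^2 - 6*l + 21) - 24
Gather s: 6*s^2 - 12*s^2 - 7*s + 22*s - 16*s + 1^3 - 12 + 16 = -6*s^2 - s + 5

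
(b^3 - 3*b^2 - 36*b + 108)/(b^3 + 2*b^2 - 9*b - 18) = (b^2 - 36)/(b^2 + 5*b + 6)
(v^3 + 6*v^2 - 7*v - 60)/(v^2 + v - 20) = (v^2 + v - 12)/(v - 4)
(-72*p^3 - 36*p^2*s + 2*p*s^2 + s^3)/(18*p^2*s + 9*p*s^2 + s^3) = (-12*p^2 - 4*p*s + s^2)/(s*(3*p + s))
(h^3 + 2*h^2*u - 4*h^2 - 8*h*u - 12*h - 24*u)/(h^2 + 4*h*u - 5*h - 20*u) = (h^3 + 2*h^2*u - 4*h^2 - 8*h*u - 12*h - 24*u)/(h^2 + 4*h*u - 5*h - 20*u)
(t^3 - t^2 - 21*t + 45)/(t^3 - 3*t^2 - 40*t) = (t^2 - 6*t + 9)/(t*(t - 8))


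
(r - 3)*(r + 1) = r^2 - 2*r - 3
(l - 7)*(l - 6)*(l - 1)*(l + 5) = l^4 - 9*l^3 - 15*l^2 + 233*l - 210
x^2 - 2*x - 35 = (x - 7)*(x + 5)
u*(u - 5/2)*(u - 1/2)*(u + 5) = u^4 + 2*u^3 - 55*u^2/4 + 25*u/4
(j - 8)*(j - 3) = j^2 - 11*j + 24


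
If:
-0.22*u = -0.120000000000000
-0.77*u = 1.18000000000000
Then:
No Solution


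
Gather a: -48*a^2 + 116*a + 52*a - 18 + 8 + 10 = -48*a^2 + 168*a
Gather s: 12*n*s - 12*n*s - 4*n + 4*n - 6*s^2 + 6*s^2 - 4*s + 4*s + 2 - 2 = 0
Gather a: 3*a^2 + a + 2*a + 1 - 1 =3*a^2 + 3*a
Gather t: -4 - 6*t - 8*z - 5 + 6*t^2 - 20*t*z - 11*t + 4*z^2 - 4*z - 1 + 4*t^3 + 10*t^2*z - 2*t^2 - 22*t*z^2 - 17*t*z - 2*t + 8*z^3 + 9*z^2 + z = 4*t^3 + t^2*(10*z + 4) + t*(-22*z^2 - 37*z - 19) + 8*z^3 + 13*z^2 - 11*z - 10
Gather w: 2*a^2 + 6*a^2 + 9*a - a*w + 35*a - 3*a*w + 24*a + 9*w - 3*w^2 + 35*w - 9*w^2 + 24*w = 8*a^2 + 68*a - 12*w^2 + w*(68 - 4*a)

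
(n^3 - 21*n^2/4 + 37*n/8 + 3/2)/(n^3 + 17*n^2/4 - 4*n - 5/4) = (n^2 - 11*n/2 + 6)/(n^2 + 4*n - 5)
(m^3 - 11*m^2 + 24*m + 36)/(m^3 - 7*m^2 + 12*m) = (m^3 - 11*m^2 + 24*m + 36)/(m*(m^2 - 7*m + 12))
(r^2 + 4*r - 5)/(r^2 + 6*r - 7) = (r + 5)/(r + 7)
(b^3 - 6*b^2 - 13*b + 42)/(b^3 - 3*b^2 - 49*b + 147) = (b^2 + b - 6)/(b^2 + 4*b - 21)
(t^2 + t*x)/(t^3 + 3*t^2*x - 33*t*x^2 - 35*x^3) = t/(t^2 + 2*t*x - 35*x^2)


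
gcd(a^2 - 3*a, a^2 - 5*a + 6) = a - 3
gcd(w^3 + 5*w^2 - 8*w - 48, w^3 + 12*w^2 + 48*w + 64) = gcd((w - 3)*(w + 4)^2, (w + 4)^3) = w^2 + 8*w + 16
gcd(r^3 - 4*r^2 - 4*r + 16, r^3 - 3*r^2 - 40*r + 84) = r - 2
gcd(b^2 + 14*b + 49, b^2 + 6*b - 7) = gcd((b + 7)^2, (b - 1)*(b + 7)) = b + 7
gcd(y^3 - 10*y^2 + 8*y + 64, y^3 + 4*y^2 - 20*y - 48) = y^2 - 2*y - 8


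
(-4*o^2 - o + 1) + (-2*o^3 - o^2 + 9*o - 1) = -2*o^3 - 5*o^2 + 8*o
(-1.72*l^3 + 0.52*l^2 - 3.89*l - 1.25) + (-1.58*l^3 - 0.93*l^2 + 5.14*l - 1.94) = -3.3*l^3 - 0.41*l^2 + 1.25*l - 3.19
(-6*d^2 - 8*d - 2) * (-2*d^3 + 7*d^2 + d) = 12*d^5 - 26*d^4 - 58*d^3 - 22*d^2 - 2*d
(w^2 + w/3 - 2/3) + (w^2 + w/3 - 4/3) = 2*w^2 + 2*w/3 - 2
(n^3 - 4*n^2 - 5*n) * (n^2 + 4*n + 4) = n^5 - 17*n^3 - 36*n^2 - 20*n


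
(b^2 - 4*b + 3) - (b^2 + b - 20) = 23 - 5*b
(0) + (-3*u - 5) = -3*u - 5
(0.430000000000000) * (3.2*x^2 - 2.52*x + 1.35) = 1.376*x^2 - 1.0836*x + 0.5805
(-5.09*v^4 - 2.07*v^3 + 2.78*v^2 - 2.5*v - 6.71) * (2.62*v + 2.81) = -13.3358*v^5 - 19.7263*v^4 + 1.4669*v^3 + 1.2618*v^2 - 24.6052*v - 18.8551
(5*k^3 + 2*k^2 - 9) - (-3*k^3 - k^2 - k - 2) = 8*k^3 + 3*k^2 + k - 7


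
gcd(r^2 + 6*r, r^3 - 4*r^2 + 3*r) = r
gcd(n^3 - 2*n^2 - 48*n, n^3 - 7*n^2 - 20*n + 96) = n - 8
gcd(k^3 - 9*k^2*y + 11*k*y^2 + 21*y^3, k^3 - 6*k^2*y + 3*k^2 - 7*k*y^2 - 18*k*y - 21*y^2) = -k^2 + 6*k*y + 7*y^2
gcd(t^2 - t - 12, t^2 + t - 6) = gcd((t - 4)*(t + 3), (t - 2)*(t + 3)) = t + 3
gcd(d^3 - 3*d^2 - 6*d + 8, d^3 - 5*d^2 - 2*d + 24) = d^2 - 2*d - 8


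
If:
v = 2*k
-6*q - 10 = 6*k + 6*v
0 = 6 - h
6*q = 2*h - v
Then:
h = 6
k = -11/8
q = 59/24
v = -11/4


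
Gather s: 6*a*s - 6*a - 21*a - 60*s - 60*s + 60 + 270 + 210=-27*a + s*(6*a - 120) + 540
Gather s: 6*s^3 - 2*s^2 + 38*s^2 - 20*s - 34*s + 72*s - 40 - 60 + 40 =6*s^3 + 36*s^2 + 18*s - 60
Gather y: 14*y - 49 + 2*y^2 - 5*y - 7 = 2*y^2 + 9*y - 56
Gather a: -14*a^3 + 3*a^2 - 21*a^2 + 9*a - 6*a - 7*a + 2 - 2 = -14*a^3 - 18*a^2 - 4*a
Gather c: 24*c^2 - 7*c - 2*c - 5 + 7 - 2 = 24*c^2 - 9*c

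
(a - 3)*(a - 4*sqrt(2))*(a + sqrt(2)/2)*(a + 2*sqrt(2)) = a^4 - 3*a^3 - 3*sqrt(2)*a^3/2 - 18*a^2 + 9*sqrt(2)*a^2/2 - 8*sqrt(2)*a + 54*a + 24*sqrt(2)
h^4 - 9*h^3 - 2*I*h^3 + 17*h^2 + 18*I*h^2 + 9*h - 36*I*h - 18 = (h - 6)*(h - 3)*(h - I)^2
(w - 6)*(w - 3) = w^2 - 9*w + 18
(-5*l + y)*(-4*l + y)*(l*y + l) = 20*l^3*y + 20*l^3 - 9*l^2*y^2 - 9*l^2*y + l*y^3 + l*y^2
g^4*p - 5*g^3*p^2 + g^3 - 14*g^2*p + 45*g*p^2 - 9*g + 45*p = (g - 3)*(g + 3)*(g - 5*p)*(g*p + 1)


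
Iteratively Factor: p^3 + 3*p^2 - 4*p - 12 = (p + 2)*(p^2 + p - 6) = (p - 2)*(p + 2)*(p + 3)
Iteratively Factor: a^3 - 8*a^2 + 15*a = (a - 5)*(a^2 - 3*a) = (a - 5)*(a - 3)*(a)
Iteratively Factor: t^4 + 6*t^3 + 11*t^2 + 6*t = (t + 3)*(t^3 + 3*t^2 + 2*t) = (t + 1)*(t + 3)*(t^2 + 2*t) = (t + 1)*(t + 2)*(t + 3)*(t)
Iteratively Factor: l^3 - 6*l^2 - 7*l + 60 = (l - 4)*(l^2 - 2*l - 15) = (l - 5)*(l - 4)*(l + 3)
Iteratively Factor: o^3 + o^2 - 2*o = (o - 1)*(o^2 + 2*o) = o*(o - 1)*(o + 2)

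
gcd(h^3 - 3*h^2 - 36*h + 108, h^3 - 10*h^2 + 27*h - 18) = h^2 - 9*h + 18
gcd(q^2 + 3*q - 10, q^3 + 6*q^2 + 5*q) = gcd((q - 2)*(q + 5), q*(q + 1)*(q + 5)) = q + 5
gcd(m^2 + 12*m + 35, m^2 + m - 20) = m + 5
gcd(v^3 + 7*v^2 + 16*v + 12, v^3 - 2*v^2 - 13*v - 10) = v + 2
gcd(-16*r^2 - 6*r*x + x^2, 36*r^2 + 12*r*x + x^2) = 1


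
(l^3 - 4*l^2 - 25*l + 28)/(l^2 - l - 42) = (l^2 + 3*l - 4)/(l + 6)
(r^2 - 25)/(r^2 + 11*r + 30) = (r - 5)/(r + 6)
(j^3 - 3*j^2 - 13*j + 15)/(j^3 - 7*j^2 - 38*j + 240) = (j^2 + 2*j - 3)/(j^2 - 2*j - 48)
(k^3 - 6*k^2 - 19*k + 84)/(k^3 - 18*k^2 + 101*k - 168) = (k + 4)/(k - 8)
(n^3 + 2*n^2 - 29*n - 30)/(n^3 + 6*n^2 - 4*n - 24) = (n^2 - 4*n - 5)/(n^2 - 4)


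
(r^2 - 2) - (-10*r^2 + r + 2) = 11*r^2 - r - 4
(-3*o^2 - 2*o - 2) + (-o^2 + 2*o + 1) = -4*o^2 - 1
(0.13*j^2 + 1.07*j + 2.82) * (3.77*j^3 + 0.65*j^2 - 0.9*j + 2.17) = 0.4901*j^5 + 4.1184*j^4 + 11.2099*j^3 + 1.1521*j^2 - 0.2161*j + 6.1194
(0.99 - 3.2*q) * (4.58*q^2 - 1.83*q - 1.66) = -14.656*q^3 + 10.3902*q^2 + 3.5003*q - 1.6434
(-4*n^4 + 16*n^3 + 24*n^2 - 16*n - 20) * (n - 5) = -4*n^5 + 36*n^4 - 56*n^3 - 136*n^2 + 60*n + 100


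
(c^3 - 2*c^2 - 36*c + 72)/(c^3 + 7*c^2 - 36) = (c - 6)/(c + 3)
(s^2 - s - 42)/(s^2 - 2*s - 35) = (s + 6)/(s + 5)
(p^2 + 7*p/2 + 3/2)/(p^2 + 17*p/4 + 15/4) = 2*(2*p + 1)/(4*p + 5)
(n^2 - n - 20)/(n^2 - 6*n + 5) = (n + 4)/(n - 1)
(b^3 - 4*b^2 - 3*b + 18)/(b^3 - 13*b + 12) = (b^2 - b - 6)/(b^2 + 3*b - 4)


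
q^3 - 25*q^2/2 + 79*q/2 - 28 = (q - 8)*(q - 7/2)*(q - 1)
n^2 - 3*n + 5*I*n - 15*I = (n - 3)*(n + 5*I)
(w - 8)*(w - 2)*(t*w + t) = t*w^3 - 9*t*w^2 + 6*t*w + 16*t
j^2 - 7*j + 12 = (j - 4)*(j - 3)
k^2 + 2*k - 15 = (k - 3)*(k + 5)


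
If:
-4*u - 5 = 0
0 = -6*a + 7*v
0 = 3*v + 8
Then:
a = -28/9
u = -5/4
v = -8/3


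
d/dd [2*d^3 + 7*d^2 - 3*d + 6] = 6*d^2 + 14*d - 3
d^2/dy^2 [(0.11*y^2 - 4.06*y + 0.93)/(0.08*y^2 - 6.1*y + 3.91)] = (0.0553920000000001*y^3 - 0.170736000000002*y^2 + 4.89676799999995*y - 121.677946)/(0.000512*y^6 - 0.11712*y^5 + 9.005472*y^4 - 238.42948*y^3 + 440.142444*y^2 - 279.77223*y + 59.776471)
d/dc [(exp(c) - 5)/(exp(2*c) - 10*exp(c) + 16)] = (-2*(exp(c) - 5)^2 + exp(2*c) - 10*exp(c) + 16)*exp(c)/(exp(2*c) - 10*exp(c) + 16)^2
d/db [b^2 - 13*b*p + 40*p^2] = 2*b - 13*p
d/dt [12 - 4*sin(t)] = -4*cos(t)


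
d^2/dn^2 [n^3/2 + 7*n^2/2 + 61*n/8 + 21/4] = 3*n + 7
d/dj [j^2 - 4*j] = 2*j - 4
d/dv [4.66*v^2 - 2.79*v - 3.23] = 9.32*v - 2.79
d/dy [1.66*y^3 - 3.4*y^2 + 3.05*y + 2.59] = 4.98*y^2 - 6.8*y + 3.05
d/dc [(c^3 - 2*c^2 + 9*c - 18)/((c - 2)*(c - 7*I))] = (c^2 - 14*I*c - 9)/(c^2 - 14*I*c - 49)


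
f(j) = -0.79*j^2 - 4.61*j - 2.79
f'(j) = -1.58*j - 4.61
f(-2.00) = 3.27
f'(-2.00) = -1.45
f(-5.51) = -1.37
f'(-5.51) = 4.10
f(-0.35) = -1.27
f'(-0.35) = -4.06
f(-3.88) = 3.20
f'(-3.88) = 1.52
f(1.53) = -11.69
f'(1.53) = -7.03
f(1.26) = -9.85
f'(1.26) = -6.60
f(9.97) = -127.28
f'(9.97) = -20.36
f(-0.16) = -2.07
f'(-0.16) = -4.36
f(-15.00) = -111.39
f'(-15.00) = 19.09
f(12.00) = -171.87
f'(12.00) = -23.57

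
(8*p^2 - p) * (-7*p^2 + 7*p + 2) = -56*p^4 + 63*p^3 + 9*p^2 - 2*p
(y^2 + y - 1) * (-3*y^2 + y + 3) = -3*y^4 - 2*y^3 + 7*y^2 + 2*y - 3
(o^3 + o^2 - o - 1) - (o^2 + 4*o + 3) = o^3 - 5*o - 4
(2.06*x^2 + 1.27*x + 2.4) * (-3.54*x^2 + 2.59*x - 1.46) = -7.2924*x^4 + 0.8396*x^3 - 8.2143*x^2 + 4.3618*x - 3.504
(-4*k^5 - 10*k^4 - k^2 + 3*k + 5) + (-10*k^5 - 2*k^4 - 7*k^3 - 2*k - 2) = -14*k^5 - 12*k^4 - 7*k^3 - k^2 + k + 3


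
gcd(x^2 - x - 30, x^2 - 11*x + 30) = x - 6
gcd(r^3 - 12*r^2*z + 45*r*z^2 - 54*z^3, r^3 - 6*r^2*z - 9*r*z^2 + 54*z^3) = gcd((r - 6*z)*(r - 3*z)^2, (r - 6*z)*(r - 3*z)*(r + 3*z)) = r^2 - 9*r*z + 18*z^2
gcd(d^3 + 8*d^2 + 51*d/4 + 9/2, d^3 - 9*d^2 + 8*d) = 1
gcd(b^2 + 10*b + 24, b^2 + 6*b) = b + 6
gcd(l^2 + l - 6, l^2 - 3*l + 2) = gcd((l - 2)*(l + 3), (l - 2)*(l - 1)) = l - 2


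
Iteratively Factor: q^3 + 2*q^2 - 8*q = (q)*(q^2 + 2*q - 8) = q*(q + 4)*(q - 2)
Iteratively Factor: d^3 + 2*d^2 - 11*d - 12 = (d + 1)*(d^2 + d - 12) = (d + 1)*(d + 4)*(d - 3)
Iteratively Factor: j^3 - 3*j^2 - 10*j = (j + 2)*(j^2 - 5*j) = j*(j + 2)*(j - 5)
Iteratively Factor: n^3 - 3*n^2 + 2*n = (n - 2)*(n^2 - n) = n*(n - 2)*(n - 1)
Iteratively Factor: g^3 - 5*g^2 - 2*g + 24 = (g - 4)*(g^2 - g - 6) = (g - 4)*(g + 2)*(g - 3)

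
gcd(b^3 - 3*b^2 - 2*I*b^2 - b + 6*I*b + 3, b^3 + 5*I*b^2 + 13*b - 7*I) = b^2 - 2*I*b - 1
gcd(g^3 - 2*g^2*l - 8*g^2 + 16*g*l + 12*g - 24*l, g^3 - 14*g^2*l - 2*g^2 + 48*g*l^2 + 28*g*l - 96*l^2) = g - 2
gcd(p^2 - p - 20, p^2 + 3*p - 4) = p + 4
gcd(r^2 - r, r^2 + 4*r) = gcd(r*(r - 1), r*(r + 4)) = r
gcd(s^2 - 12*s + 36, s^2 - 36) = s - 6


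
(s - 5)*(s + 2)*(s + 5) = s^3 + 2*s^2 - 25*s - 50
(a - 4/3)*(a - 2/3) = a^2 - 2*a + 8/9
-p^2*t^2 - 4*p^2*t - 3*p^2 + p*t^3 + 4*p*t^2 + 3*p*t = (-p + t)*(t + 3)*(p*t + p)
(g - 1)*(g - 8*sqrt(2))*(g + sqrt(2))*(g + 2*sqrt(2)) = g^4 - 5*sqrt(2)*g^3 - g^3 - 44*g^2 + 5*sqrt(2)*g^2 - 32*sqrt(2)*g + 44*g + 32*sqrt(2)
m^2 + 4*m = m*(m + 4)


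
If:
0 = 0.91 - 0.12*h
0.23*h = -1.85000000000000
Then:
No Solution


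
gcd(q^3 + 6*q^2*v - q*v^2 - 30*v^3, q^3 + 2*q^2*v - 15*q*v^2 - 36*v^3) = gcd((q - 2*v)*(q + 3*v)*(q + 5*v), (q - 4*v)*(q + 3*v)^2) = q + 3*v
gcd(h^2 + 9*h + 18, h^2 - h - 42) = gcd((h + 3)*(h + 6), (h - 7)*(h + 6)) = h + 6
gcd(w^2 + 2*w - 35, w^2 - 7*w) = 1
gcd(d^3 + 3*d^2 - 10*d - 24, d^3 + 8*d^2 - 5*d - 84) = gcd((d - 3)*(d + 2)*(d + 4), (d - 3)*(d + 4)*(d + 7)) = d^2 + d - 12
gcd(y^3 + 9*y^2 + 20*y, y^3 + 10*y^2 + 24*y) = y^2 + 4*y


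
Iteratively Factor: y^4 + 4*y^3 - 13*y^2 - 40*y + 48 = (y + 4)*(y^3 - 13*y + 12) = (y - 1)*(y + 4)*(y^2 + y - 12) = (y - 1)*(y + 4)^2*(y - 3)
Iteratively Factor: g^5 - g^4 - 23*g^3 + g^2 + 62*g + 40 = (g - 2)*(g^4 + g^3 - 21*g^2 - 41*g - 20) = (g - 2)*(g + 1)*(g^3 - 21*g - 20) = (g - 5)*(g - 2)*(g + 1)*(g^2 + 5*g + 4) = (g - 5)*(g - 2)*(g + 1)^2*(g + 4)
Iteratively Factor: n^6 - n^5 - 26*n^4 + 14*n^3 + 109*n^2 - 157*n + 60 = (n + 4)*(n^5 - 5*n^4 - 6*n^3 + 38*n^2 - 43*n + 15) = (n - 5)*(n + 4)*(n^4 - 6*n^2 + 8*n - 3) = (n - 5)*(n - 1)*(n + 4)*(n^3 + n^2 - 5*n + 3) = (n - 5)*(n - 1)^2*(n + 4)*(n^2 + 2*n - 3) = (n - 5)*(n - 1)^2*(n + 3)*(n + 4)*(n - 1)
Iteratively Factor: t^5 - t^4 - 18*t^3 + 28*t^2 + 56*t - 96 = (t - 2)*(t^4 + t^3 - 16*t^2 - 4*t + 48) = (t - 3)*(t - 2)*(t^3 + 4*t^2 - 4*t - 16) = (t - 3)*(t - 2)^2*(t^2 + 6*t + 8) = (t - 3)*(t - 2)^2*(t + 4)*(t + 2)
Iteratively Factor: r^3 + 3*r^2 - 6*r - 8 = (r - 2)*(r^2 + 5*r + 4) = (r - 2)*(r + 1)*(r + 4)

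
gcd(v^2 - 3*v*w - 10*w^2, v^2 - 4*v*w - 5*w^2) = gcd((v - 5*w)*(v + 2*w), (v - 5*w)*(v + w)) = v - 5*w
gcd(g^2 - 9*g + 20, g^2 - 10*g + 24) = g - 4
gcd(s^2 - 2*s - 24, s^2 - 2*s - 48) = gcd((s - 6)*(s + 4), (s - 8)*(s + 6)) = 1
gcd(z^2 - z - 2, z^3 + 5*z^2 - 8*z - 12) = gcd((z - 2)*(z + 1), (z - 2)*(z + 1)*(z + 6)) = z^2 - z - 2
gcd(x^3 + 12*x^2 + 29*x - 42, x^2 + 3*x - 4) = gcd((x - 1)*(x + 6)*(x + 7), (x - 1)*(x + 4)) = x - 1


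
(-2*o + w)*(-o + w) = 2*o^2 - 3*o*w + w^2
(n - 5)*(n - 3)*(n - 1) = n^3 - 9*n^2 + 23*n - 15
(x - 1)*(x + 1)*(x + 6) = x^3 + 6*x^2 - x - 6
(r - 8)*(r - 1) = r^2 - 9*r + 8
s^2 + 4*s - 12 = (s - 2)*(s + 6)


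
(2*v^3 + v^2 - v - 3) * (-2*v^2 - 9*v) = -4*v^5 - 20*v^4 - 7*v^3 + 15*v^2 + 27*v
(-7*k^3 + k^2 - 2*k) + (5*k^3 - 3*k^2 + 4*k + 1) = -2*k^3 - 2*k^2 + 2*k + 1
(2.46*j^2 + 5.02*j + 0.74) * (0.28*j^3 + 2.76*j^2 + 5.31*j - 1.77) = 0.6888*j^5 + 8.1952*j^4 + 27.125*j^3 + 24.3444*j^2 - 4.956*j - 1.3098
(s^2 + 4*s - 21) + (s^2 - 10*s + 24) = 2*s^2 - 6*s + 3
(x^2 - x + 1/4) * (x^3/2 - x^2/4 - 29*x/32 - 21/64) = x^5/2 - 3*x^4/4 - 17*x^3/32 + 33*x^2/64 + 13*x/128 - 21/256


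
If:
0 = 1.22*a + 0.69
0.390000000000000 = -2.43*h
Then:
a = -0.57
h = -0.16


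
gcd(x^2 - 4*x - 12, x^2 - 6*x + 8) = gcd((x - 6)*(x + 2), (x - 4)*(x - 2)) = 1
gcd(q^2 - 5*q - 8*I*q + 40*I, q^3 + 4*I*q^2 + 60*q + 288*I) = q - 8*I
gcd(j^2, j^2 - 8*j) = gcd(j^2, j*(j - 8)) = j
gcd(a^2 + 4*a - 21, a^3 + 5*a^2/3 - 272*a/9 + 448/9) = a + 7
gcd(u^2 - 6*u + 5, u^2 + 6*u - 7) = u - 1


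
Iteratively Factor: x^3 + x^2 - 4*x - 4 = (x + 1)*(x^2 - 4) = (x - 2)*(x + 1)*(x + 2)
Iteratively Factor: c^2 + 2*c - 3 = (c + 3)*(c - 1)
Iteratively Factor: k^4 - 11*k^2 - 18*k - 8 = (k - 4)*(k^3 + 4*k^2 + 5*k + 2) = (k - 4)*(k + 1)*(k^2 + 3*k + 2) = (k - 4)*(k + 1)*(k + 2)*(k + 1)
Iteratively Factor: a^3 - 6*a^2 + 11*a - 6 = (a - 1)*(a^2 - 5*a + 6) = (a - 2)*(a - 1)*(a - 3)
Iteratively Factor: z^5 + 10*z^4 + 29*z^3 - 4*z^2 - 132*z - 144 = (z - 2)*(z^4 + 12*z^3 + 53*z^2 + 102*z + 72) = (z - 2)*(z + 3)*(z^3 + 9*z^2 + 26*z + 24) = (z - 2)*(z + 3)^2*(z^2 + 6*z + 8) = (z - 2)*(z + 2)*(z + 3)^2*(z + 4)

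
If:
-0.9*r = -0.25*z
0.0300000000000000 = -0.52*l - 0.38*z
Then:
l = -0.730769230769231*z - 0.0576923076923077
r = 0.277777777777778*z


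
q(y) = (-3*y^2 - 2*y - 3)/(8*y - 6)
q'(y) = (-6*y - 2)/(8*y - 6) - 8*(-3*y^2 - 2*y - 3)/(8*y - 6)^2 = 3*(-2*y^2 + 3*y + 3)/(16*y^2 - 24*y + 9)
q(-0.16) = 0.38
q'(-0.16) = 0.56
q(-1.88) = 0.47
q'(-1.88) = -0.26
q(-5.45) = 1.64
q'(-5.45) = -0.35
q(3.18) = -2.04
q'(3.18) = -0.24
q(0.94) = -4.95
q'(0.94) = 21.05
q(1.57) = -2.06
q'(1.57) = 0.78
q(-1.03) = 0.29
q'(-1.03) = -0.13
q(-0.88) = 0.27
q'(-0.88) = -0.08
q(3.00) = -2.00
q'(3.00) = -0.22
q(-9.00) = 2.92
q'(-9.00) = -0.37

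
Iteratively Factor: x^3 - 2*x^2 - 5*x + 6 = (x - 3)*(x^2 + x - 2) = (x - 3)*(x - 1)*(x + 2)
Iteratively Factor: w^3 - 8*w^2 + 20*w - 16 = (w - 4)*(w^2 - 4*w + 4) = (w - 4)*(w - 2)*(w - 2)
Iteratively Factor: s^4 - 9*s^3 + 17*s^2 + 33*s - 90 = (s - 3)*(s^3 - 6*s^2 - s + 30) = (s - 3)*(s + 2)*(s^2 - 8*s + 15) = (s - 3)^2*(s + 2)*(s - 5)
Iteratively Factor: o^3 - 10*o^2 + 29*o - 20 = (o - 1)*(o^2 - 9*o + 20) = (o - 5)*(o - 1)*(o - 4)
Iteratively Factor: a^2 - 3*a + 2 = (a - 2)*(a - 1)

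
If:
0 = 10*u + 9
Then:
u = -9/10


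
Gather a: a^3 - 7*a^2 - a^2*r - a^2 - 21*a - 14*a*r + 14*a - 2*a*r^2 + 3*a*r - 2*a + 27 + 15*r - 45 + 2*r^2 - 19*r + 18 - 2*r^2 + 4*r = a^3 + a^2*(-r - 8) + a*(-2*r^2 - 11*r - 9)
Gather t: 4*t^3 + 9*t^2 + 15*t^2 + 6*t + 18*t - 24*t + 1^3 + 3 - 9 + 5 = 4*t^3 + 24*t^2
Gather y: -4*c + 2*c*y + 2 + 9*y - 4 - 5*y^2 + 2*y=-4*c - 5*y^2 + y*(2*c + 11) - 2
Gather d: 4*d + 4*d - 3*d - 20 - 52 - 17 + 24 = 5*d - 65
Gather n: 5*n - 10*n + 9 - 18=-5*n - 9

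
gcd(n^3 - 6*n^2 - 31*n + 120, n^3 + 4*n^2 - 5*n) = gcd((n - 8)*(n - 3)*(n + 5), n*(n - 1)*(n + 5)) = n + 5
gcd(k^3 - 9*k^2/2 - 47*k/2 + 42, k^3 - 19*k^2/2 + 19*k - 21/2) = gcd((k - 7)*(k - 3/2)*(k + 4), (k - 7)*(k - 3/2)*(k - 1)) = k^2 - 17*k/2 + 21/2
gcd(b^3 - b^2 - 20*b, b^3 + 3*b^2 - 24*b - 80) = b^2 - b - 20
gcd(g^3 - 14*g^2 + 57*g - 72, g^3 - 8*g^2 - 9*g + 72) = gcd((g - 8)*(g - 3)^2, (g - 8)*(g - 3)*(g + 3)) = g^2 - 11*g + 24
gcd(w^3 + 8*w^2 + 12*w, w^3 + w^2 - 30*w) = w^2 + 6*w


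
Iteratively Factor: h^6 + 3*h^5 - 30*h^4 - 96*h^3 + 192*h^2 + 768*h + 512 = (h + 2)*(h^5 + h^4 - 32*h^3 - 32*h^2 + 256*h + 256) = (h + 2)*(h + 4)*(h^4 - 3*h^3 - 20*h^2 + 48*h + 64) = (h + 2)*(h + 4)^2*(h^3 - 7*h^2 + 8*h + 16) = (h - 4)*(h + 2)*(h + 4)^2*(h^2 - 3*h - 4) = (h - 4)^2*(h + 2)*(h + 4)^2*(h + 1)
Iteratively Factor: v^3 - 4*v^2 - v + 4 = (v + 1)*(v^2 - 5*v + 4) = (v - 4)*(v + 1)*(v - 1)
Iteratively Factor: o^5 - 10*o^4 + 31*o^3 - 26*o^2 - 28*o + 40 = (o - 2)*(o^4 - 8*o^3 + 15*o^2 + 4*o - 20) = (o - 2)*(o + 1)*(o^3 - 9*o^2 + 24*o - 20) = (o - 2)^2*(o + 1)*(o^2 - 7*o + 10) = (o - 5)*(o - 2)^2*(o + 1)*(o - 2)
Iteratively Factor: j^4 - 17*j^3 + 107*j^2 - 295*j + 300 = (j - 5)*(j^3 - 12*j^2 + 47*j - 60) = (j - 5)*(j - 3)*(j^2 - 9*j + 20) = (j - 5)^2*(j - 3)*(j - 4)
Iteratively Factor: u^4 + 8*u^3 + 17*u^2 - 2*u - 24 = (u + 3)*(u^3 + 5*u^2 + 2*u - 8) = (u + 2)*(u + 3)*(u^2 + 3*u - 4) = (u + 2)*(u + 3)*(u + 4)*(u - 1)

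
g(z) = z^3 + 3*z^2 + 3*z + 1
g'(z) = 3*z^2 + 6*z + 3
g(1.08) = 9.00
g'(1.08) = 12.98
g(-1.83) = -0.57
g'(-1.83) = 2.07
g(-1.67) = -0.30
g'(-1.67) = 1.35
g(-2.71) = -5.00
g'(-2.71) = 8.77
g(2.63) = 47.83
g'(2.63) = 39.53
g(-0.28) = 0.37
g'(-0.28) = 1.56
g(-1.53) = -0.15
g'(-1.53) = 0.84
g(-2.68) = -4.74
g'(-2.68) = 8.47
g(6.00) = 343.00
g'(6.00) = 147.00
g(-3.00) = -8.00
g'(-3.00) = 12.00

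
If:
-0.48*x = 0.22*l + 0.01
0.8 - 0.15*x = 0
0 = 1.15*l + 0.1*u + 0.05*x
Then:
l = -11.68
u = 131.67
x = 5.33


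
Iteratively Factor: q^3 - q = (q + 1)*(q^2 - q) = q*(q + 1)*(q - 1)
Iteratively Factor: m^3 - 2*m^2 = (m)*(m^2 - 2*m) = m*(m - 2)*(m)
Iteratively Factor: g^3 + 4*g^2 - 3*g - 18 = (g + 3)*(g^2 + g - 6) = (g - 2)*(g + 3)*(g + 3)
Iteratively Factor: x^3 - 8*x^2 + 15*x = (x)*(x^2 - 8*x + 15) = x*(x - 5)*(x - 3)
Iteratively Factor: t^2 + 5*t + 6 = (t + 2)*(t + 3)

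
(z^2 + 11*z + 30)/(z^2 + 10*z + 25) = (z + 6)/(z + 5)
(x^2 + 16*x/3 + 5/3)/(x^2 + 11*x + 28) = (3*x^2 + 16*x + 5)/(3*(x^2 + 11*x + 28))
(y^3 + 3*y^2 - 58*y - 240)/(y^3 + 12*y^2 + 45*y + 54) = (y^2 - 3*y - 40)/(y^2 + 6*y + 9)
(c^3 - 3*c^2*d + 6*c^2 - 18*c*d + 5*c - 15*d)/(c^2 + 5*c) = c - 3*d + 1 - 3*d/c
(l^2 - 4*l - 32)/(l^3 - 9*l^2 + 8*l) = (l + 4)/(l*(l - 1))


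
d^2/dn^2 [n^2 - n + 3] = 2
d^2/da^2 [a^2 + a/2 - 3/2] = 2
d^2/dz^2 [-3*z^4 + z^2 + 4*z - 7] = 2 - 36*z^2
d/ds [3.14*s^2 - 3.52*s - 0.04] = 6.28*s - 3.52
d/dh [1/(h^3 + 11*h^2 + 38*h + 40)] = (-3*h^2 - 22*h - 38)/(h^3 + 11*h^2 + 38*h + 40)^2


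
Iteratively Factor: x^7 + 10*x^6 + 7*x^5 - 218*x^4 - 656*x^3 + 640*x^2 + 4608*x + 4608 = (x + 2)*(x^6 + 8*x^5 - 9*x^4 - 200*x^3 - 256*x^2 + 1152*x + 2304) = (x + 2)*(x + 4)*(x^5 + 4*x^4 - 25*x^3 - 100*x^2 + 144*x + 576) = (x - 4)*(x + 2)*(x + 4)*(x^4 + 8*x^3 + 7*x^2 - 72*x - 144) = (x - 4)*(x - 3)*(x + 2)*(x + 4)*(x^3 + 11*x^2 + 40*x + 48) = (x - 4)*(x - 3)*(x + 2)*(x + 4)^2*(x^2 + 7*x + 12) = (x - 4)*(x - 3)*(x + 2)*(x + 3)*(x + 4)^2*(x + 4)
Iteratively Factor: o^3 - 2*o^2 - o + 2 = (o - 1)*(o^2 - o - 2) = (o - 1)*(o + 1)*(o - 2)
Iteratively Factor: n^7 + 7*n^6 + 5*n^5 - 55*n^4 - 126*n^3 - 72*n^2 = (n + 1)*(n^6 + 6*n^5 - n^4 - 54*n^3 - 72*n^2) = n*(n + 1)*(n^5 + 6*n^4 - n^3 - 54*n^2 - 72*n) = n*(n + 1)*(n + 3)*(n^4 + 3*n^3 - 10*n^2 - 24*n) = n*(n - 3)*(n + 1)*(n + 3)*(n^3 + 6*n^2 + 8*n) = n*(n - 3)*(n + 1)*(n + 3)*(n + 4)*(n^2 + 2*n) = n*(n - 3)*(n + 1)*(n + 2)*(n + 3)*(n + 4)*(n)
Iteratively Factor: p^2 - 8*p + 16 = (p - 4)*(p - 4)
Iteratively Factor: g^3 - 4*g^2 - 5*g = (g - 5)*(g^2 + g) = (g - 5)*(g + 1)*(g)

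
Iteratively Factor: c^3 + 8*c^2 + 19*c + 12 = (c + 4)*(c^2 + 4*c + 3) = (c + 1)*(c + 4)*(c + 3)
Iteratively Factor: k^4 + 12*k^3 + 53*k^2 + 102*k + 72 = (k + 3)*(k^3 + 9*k^2 + 26*k + 24) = (k + 2)*(k + 3)*(k^2 + 7*k + 12) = (k + 2)*(k + 3)^2*(k + 4)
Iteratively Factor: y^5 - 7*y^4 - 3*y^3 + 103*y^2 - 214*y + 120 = (y - 2)*(y^4 - 5*y^3 - 13*y^2 + 77*y - 60) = (y - 2)*(y - 1)*(y^3 - 4*y^2 - 17*y + 60) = (y - 2)*(y - 1)*(y + 4)*(y^2 - 8*y + 15) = (y - 3)*(y - 2)*(y - 1)*(y + 4)*(y - 5)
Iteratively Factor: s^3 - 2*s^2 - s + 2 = (s + 1)*(s^2 - 3*s + 2) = (s - 1)*(s + 1)*(s - 2)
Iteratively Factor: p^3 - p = (p + 1)*(p^2 - p) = (p - 1)*(p + 1)*(p)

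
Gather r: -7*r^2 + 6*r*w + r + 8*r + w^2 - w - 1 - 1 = -7*r^2 + r*(6*w + 9) + w^2 - w - 2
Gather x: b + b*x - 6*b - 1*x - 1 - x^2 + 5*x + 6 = -5*b - x^2 + x*(b + 4) + 5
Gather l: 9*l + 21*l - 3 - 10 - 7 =30*l - 20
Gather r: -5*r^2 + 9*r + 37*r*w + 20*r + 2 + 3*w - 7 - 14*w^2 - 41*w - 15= -5*r^2 + r*(37*w + 29) - 14*w^2 - 38*w - 20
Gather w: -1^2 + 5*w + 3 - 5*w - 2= 0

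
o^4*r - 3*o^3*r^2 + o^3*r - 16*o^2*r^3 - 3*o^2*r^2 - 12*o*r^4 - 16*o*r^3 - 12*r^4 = (o - 6*r)*(o + r)*(o + 2*r)*(o*r + r)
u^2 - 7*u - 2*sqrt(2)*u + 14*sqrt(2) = (u - 7)*(u - 2*sqrt(2))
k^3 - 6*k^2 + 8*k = k*(k - 4)*(k - 2)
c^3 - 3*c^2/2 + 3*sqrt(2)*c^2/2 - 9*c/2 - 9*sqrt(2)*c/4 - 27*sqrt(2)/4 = (c - 3)*(c + 3/2)*(c + 3*sqrt(2)/2)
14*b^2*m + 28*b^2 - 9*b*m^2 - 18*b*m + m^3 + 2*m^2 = (-7*b + m)*(-2*b + m)*(m + 2)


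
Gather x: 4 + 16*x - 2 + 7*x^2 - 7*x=7*x^2 + 9*x + 2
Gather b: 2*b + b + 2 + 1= 3*b + 3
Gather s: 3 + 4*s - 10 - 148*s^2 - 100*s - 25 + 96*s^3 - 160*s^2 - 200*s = 96*s^3 - 308*s^2 - 296*s - 32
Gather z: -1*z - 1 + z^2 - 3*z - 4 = z^2 - 4*z - 5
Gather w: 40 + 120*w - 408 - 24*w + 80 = 96*w - 288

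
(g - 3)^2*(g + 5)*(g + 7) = g^4 + 6*g^3 - 28*g^2 - 102*g + 315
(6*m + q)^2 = 36*m^2 + 12*m*q + q^2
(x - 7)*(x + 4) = x^2 - 3*x - 28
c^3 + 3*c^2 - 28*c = c*(c - 4)*(c + 7)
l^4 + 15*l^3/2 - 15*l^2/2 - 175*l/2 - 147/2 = (l - 7/2)*(l + 1)*(l + 3)*(l + 7)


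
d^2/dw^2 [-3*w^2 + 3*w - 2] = -6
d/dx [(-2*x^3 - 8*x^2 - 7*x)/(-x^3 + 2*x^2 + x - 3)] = 3*(-4*x^4 - 6*x^3 + 8*x^2 + 16*x + 7)/(x^6 - 4*x^5 + 2*x^4 + 10*x^3 - 11*x^2 - 6*x + 9)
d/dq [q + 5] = 1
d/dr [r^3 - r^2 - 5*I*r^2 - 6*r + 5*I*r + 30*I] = 3*r^2 - 2*r - 10*I*r - 6 + 5*I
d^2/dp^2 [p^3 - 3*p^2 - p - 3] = 6*p - 6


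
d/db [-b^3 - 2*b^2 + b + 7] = -3*b^2 - 4*b + 1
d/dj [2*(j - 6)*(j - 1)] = 4*j - 14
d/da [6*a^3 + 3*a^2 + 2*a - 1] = 18*a^2 + 6*a + 2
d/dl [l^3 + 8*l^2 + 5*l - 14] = 3*l^2 + 16*l + 5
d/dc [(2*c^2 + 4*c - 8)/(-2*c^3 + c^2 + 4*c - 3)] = 4*(c^3 + 5*c^2 - 6*c - 5)/(4*c^5 - 15*c^3 + 5*c^2 + 15*c - 9)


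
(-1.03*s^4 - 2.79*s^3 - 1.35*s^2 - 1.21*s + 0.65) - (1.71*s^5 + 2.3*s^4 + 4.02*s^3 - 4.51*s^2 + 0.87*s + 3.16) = -1.71*s^5 - 3.33*s^4 - 6.81*s^3 + 3.16*s^2 - 2.08*s - 2.51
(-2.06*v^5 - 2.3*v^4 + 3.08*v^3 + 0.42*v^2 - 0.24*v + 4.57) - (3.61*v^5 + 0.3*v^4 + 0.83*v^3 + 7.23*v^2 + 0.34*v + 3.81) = -5.67*v^5 - 2.6*v^4 + 2.25*v^3 - 6.81*v^2 - 0.58*v + 0.76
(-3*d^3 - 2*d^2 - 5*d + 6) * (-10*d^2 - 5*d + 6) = 30*d^5 + 35*d^4 + 42*d^3 - 47*d^2 - 60*d + 36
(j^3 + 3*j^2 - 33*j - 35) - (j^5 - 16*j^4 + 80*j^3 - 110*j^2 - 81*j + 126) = -j^5 + 16*j^4 - 79*j^3 + 113*j^2 + 48*j - 161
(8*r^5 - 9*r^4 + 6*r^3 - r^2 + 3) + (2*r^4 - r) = 8*r^5 - 7*r^4 + 6*r^3 - r^2 - r + 3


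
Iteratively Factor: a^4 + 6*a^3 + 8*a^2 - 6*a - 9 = (a + 1)*(a^3 + 5*a^2 + 3*a - 9) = (a + 1)*(a + 3)*(a^2 + 2*a - 3) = (a + 1)*(a + 3)^2*(a - 1)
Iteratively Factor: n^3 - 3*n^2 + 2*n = (n - 1)*(n^2 - 2*n) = (n - 2)*(n - 1)*(n)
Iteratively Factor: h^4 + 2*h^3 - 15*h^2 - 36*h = (h)*(h^3 + 2*h^2 - 15*h - 36) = h*(h + 3)*(h^2 - h - 12) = h*(h - 4)*(h + 3)*(h + 3)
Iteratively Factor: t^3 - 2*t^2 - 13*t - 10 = (t - 5)*(t^2 + 3*t + 2) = (t - 5)*(t + 2)*(t + 1)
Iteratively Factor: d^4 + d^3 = (d)*(d^3 + d^2) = d^2*(d^2 + d) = d^2*(d + 1)*(d)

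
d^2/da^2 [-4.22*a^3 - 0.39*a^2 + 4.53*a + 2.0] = -25.32*a - 0.78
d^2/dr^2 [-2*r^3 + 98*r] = -12*r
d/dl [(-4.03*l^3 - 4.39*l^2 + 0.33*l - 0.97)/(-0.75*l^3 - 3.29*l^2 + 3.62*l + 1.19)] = (-1.77635683940025e-15*l^5 + 9.9662*l^4 - 28.6822*l^3 - 31.3757*l^2 - 16.8308*l + 3.9041)/(0.5625*l^6 + 4.935*l^5 + 5.3941*l^4 - 25.6046*l^3 + 5.2742*l^2 + 8.6156*l + 1.4161)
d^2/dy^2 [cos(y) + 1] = -cos(y)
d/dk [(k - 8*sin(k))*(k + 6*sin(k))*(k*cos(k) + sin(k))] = -k^3*sin(k) + 4*k^2*sin(k)^2 + 4*k^2*cos(k) - 2*k^2 + 144*k*sin(k)^3 - 8*k*sin(k)*cos(k) - 94*k*sin(k) - 192*sin(k)^2*cos(k) - 2*sin(k)^2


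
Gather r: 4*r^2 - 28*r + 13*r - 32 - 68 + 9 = 4*r^2 - 15*r - 91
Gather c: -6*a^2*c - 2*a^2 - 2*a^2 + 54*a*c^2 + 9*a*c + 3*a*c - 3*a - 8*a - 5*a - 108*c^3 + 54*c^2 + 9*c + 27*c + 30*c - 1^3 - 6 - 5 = -4*a^2 - 16*a - 108*c^3 + c^2*(54*a + 54) + c*(-6*a^2 + 12*a + 66) - 12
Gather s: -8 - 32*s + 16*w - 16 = -32*s + 16*w - 24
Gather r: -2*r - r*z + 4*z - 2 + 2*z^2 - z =r*(-z - 2) + 2*z^2 + 3*z - 2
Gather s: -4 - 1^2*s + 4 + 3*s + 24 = 2*s + 24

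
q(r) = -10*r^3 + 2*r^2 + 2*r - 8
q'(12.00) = -4270.00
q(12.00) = -16976.00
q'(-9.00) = -2464.00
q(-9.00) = 7426.00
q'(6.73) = -1329.87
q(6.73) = -2952.17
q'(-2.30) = -165.90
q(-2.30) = 119.65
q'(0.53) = -4.31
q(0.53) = -7.87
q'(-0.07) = 1.57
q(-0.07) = -8.13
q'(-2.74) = -234.19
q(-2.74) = 207.24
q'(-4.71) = -682.36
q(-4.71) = 1071.82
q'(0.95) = -21.28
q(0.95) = -12.87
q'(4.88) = -692.91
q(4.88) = -1112.75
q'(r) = -30*r^2 + 4*r + 2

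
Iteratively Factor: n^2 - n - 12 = (n - 4)*(n + 3)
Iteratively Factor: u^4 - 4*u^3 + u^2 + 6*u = (u - 3)*(u^3 - u^2 - 2*u) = u*(u - 3)*(u^2 - u - 2) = u*(u - 3)*(u - 2)*(u + 1)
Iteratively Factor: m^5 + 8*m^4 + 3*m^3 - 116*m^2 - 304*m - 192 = (m + 1)*(m^4 + 7*m^3 - 4*m^2 - 112*m - 192) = (m + 1)*(m + 4)*(m^3 + 3*m^2 - 16*m - 48) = (m + 1)*(m + 3)*(m + 4)*(m^2 - 16) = (m - 4)*(m + 1)*(m + 3)*(m + 4)*(m + 4)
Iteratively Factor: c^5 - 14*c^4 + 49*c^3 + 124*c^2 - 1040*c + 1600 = (c - 4)*(c^4 - 10*c^3 + 9*c^2 + 160*c - 400) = (c - 4)^2*(c^3 - 6*c^2 - 15*c + 100) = (c - 4)^2*(c + 4)*(c^2 - 10*c + 25) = (c - 5)*(c - 4)^2*(c + 4)*(c - 5)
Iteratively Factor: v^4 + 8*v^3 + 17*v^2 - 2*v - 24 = (v + 3)*(v^3 + 5*v^2 + 2*v - 8) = (v - 1)*(v + 3)*(v^2 + 6*v + 8) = (v - 1)*(v + 3)*(v + 4)*(v + 2)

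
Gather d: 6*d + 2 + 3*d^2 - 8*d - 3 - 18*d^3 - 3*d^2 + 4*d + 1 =-18*d^3 + 2*d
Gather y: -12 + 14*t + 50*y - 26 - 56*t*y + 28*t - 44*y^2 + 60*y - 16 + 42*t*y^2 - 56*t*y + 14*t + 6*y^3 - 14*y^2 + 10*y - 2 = 56*t + 6*y^3 + y^2*(42*t - 58) + y*(120 - 112*t) - 56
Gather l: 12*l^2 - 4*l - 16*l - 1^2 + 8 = 12*l^2 - 20*l + 7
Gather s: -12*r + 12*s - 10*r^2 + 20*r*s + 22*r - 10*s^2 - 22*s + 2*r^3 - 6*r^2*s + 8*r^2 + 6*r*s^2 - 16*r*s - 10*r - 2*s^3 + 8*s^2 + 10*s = 2*r^3 - 2*r^2 - 2*s^3 + s^2*(6*r - 2) + s*(-6*r^2 + 4*r)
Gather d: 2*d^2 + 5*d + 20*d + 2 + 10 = 2*d^2 + 25*d + 12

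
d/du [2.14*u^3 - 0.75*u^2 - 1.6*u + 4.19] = 6.42*u^2 - 1.5*u - 1.6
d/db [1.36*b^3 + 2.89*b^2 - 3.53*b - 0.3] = 4.08*b^2 + 5.78*b - 3.53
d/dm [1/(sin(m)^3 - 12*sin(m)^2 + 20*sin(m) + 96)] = (-3*sin(m)^2 + 24*sin(m) - 20)*cos(m)/(sin(m)^3 - 12*sin(m)^2 + 20*sin(m) + 96)^2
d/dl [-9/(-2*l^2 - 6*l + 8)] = 9*(-2*l - 3)/(2*(l^2 + 3*l - 4)^2)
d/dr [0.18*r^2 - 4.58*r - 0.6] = 0.36*r - 4.58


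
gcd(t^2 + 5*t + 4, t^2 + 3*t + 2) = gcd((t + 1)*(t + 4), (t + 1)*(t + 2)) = t + 1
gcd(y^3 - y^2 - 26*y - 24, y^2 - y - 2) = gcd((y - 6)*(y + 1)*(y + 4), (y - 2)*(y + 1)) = y + 1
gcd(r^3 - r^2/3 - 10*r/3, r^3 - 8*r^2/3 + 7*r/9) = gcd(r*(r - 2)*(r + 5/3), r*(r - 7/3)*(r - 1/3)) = r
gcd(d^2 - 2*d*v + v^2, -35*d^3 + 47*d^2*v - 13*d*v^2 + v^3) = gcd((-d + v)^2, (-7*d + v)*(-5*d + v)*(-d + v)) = -d + v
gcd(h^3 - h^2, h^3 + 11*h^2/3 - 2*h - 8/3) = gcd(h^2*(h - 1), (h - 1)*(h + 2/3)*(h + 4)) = h - 1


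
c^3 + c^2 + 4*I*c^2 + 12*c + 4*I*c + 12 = (c + 1)*(c - 2*I)*(c + 6*I)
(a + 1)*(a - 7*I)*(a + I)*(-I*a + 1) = -I*a^4 - 5*a^3 - I*a^3 - 5*a^2 - 13*I*a^2 + 7*a - 13*I*a + 7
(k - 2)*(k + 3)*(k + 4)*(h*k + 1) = h*k^4 + 5*h*k^3 - 2*h*k^2 - 24*h*k + k^3 + 5*k^2 - 2*k - 24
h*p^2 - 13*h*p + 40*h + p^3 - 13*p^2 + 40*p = (h + p)*(p - 8)*(p - 5)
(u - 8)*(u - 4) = u^2 - 12*u + 32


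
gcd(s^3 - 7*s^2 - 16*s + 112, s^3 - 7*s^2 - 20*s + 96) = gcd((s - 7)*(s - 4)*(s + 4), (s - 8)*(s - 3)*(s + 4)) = s + 4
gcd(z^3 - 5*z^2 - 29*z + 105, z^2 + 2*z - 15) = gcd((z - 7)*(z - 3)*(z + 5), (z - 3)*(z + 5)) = z^2 + 2*z - 15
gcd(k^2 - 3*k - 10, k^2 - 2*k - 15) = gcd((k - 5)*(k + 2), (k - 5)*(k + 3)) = k - 5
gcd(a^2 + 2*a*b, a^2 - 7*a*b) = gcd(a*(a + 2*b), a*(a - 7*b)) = a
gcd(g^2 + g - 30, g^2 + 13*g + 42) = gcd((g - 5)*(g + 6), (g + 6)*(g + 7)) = g + 6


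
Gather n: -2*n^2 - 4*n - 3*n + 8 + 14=-2*n^2 - 7*n + 22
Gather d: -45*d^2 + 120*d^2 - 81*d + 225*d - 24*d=75*d^2 + 120*d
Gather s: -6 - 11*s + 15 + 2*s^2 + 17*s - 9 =2*s^2 + 6*s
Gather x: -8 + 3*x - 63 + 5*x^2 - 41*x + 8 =5*x^2 - 38*x - 63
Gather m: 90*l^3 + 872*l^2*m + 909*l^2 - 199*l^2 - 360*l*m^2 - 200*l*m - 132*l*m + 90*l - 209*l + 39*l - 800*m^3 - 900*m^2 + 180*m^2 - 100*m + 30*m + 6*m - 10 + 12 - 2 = 90*l^3 + 710*l^2 - 80*l - 800*m^3 + m^2*(-360*l - 720) + m*(872*l^2 - 332*l - 64)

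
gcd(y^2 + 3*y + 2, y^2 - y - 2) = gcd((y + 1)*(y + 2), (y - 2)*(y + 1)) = y + 1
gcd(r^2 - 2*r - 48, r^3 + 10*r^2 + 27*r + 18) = r + 6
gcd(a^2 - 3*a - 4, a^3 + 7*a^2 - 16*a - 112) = a - 4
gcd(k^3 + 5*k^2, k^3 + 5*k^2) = k^3 + 5*k^2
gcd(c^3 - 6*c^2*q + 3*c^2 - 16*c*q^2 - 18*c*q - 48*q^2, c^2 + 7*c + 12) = c + 3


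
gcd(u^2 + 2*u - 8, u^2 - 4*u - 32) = u + 4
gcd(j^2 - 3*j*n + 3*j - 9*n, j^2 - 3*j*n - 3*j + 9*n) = j - 3*n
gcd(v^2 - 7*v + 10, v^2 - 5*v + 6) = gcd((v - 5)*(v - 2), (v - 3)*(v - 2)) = v - 2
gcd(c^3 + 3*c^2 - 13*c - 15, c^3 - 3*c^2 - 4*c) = c + 1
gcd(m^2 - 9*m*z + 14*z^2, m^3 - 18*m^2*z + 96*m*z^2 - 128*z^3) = -m + 2*z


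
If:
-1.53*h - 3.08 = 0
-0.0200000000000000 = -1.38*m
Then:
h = -2.01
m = 0.01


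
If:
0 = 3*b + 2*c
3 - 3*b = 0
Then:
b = 1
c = -3/2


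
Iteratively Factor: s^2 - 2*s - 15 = (s + 3)*(s - 5)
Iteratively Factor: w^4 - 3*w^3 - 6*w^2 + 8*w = (w + 2)*(w^3 - 5*w^2 + 4*w) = (w - 1)*(w + 2)*(w^2 - 4*w) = (w - 4)*(w - 1)*(w + 2)*(w)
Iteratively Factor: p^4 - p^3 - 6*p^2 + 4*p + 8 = (p - 2)*(p^3 + p^2 - 4*p - 4) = (p - 2)^2*(p^2 + 3*p + 2) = (p - 2)^2*(p + 2)*(p + 1)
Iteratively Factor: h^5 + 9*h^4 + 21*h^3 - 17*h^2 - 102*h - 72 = (h + 1)*(h^4 + 8*h^3 + 13*h^2 - 30*h - 72) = (h + 1)*(h + 3)*(h^3 + 5*h^2 - 2*h - 24) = (h + 1)*(h + 3)^2*(h^2 + 2*h - 8) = (h + 1)*(h + 3)^2*(h + 4)*(h - 2)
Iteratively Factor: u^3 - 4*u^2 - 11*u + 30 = (u - 5)*(u^2 + u - 6) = (u - 5)*(u + 3)*(u - 2)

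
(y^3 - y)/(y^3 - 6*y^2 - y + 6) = y/(y - 6)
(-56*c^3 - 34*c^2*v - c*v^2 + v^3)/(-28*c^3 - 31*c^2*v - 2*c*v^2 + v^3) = (2*c + v)/(c + v)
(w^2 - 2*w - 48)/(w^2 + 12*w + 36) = (w - 8)/(w + 6)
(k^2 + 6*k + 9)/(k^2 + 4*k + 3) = (k + 3)/(k + 1)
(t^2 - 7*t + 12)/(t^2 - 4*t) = (t - 3)/t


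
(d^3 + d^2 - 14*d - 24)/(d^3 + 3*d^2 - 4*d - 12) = (d - 4)/(d - 2)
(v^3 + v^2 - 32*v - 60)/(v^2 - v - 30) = v + 2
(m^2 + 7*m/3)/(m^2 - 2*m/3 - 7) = m/(m - 3)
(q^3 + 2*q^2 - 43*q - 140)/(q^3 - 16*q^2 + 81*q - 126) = (q^2 + 9*q + 20)/(q^2 - 9*q + 18)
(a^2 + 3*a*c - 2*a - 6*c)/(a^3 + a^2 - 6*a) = (a + 3*c)/(a*(a + 3))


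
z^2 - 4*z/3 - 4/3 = (z - 2)*(z + 2/3)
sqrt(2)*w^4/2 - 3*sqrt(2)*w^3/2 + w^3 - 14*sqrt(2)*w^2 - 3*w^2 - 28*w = w*(w - 7)*(w + 4)*(sqrt(2)*w/2 + 1)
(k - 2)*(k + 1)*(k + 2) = k^3 + k^2 - 4*k - 4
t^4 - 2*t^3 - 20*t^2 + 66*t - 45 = (t - 3)^2*(t - 1)*(t + 5)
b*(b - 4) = b^2 - 4*b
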